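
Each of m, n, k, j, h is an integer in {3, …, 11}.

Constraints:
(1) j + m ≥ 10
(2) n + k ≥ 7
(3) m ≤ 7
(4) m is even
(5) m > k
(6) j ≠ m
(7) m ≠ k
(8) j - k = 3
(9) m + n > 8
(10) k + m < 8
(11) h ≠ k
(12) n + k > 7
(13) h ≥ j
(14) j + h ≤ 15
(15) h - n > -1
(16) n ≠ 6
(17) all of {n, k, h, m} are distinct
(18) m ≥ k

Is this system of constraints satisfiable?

Setting (m, n, k, j, h) = (4, 5, 3, 6, 6) satisfies everything: constraint 1: j + m = 10; constraint 2: n + k = 8, and the others follow.

Satisfiable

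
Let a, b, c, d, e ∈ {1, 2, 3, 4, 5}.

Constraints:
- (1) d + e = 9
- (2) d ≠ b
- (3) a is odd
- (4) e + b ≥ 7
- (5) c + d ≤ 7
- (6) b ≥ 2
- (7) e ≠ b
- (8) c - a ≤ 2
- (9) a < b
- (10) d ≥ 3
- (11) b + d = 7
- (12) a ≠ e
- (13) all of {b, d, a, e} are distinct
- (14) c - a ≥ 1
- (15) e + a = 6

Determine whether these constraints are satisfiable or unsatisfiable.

Satisfiable

The assignment a = 1, b = 3, c = 3, d = 4, e = 5 works:
  constraint 1 holds since d + e = 9.
  constraint 4 holds since e + b = 8.
  constraint 5 holds since c + d = 7.
The rest check out directly.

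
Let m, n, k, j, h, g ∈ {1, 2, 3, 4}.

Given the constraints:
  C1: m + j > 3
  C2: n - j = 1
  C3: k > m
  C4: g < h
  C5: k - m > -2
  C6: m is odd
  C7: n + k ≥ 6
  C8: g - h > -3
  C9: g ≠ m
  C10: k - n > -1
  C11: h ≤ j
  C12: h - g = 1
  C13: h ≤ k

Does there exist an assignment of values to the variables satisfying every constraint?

Satisfiable

The assignment m = 3, n = 4, k = 4, j = 3, h = 3, g = 2 works:
  constraint 1 holds since m + j = 6.
  constraint 2 holds since n - j = 1.
The rest check out directly.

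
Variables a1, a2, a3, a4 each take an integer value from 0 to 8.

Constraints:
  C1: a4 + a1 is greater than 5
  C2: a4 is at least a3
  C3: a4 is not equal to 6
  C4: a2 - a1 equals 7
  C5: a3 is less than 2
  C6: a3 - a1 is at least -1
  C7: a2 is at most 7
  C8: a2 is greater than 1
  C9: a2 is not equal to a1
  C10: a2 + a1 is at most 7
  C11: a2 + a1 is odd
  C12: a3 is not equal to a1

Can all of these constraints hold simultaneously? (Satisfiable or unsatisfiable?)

Setting (a1, a2, a3, a4) = (0, 7, 1, 7) satisfies everything: constraint 1: a4 + a1 = 7; constraint 4: a2 - a1 = 7; constraint 6: a3 - a1 = 1, and the others follow.

Satisfiable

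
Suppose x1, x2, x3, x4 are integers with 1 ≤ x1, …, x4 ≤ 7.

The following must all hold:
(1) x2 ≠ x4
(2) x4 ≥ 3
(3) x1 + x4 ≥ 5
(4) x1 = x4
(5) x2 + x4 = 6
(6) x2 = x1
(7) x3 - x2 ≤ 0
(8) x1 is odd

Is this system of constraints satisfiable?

From constraints 4 and 6, x2 = x1 = x4, so x2 = x4. But constraint 1 says x2 ≠ x4. Contradiction.

Unsatisfiable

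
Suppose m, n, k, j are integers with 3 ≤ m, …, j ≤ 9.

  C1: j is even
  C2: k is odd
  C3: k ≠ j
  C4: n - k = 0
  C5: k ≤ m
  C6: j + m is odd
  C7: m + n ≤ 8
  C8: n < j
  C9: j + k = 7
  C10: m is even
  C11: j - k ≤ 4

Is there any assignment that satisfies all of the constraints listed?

Unsatisfiable

Constraint 1 makes j even and constraint 10 makes m even, so j + m must be even. Constraint 6 says j + m is odd — contradiction.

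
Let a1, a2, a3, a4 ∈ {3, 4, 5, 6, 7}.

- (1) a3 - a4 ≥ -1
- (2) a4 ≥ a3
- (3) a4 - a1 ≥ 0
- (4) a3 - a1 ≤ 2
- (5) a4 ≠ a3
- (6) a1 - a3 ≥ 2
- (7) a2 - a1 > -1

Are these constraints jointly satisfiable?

Constraints 1, 3, and 6 give a1 − a3 ≥ 2, a3 − a4 ≥ -1, a4 − a1 ≥ 0.
Adding all 3 inequalities: the left sides telescope to 0, and the right sides sum to 2 + (-1) + 0 = 1. So 0 ≥ 1, which is false.

Unsatisfiable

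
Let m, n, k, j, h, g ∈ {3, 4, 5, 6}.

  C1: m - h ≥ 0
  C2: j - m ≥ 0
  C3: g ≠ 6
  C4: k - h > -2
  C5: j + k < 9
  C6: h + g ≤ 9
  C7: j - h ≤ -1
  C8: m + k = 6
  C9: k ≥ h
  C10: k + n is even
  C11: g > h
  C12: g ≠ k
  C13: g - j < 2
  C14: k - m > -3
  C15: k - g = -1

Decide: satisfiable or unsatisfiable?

Unsatisfiable

Constraints 1, 2, and 7 give j − m ≥ 0, m − h ≥ 0, h − j ≥ 1.
Adding all 3 inequalities: the left sides telescope to 0, and the right sides sum to 0 + 0 + 1 = 1. So 0 ≥ 1, which is false.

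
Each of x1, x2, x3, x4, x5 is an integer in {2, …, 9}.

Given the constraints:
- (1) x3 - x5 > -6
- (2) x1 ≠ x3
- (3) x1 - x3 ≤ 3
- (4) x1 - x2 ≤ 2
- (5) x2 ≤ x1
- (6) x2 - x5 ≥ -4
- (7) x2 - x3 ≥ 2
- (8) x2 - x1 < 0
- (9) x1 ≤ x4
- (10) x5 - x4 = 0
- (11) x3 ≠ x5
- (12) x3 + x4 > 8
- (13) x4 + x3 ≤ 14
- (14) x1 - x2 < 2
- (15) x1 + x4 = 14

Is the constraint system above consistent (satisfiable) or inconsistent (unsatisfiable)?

Satisfiable

Setting (x1, x2, x3, x4, x5) = (7, 6, 4, 7, 7) satisfies everything: constraint 1: x3 - x5 = -3; constraint 3: x1 - x3 = 3, and the others follow.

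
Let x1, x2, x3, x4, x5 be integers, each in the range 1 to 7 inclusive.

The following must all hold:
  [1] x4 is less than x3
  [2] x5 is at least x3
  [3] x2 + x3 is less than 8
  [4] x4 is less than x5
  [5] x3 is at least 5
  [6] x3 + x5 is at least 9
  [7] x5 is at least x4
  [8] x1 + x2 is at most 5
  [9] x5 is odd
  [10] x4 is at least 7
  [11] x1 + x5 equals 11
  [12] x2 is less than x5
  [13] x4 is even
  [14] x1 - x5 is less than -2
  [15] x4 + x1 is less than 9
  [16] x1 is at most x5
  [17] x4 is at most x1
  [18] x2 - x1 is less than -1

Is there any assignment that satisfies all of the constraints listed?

Unsatisfiable

From constraints 10 and 17: x1 ≥ x4 ≥ 7. From constraints 2 and 5: x5 ≥ x3 ≥ 5. Hence x1 + x5 ≥ 12. But constraint 11 requires x1 + x5 = 11, and 11 < 12. Contradiction.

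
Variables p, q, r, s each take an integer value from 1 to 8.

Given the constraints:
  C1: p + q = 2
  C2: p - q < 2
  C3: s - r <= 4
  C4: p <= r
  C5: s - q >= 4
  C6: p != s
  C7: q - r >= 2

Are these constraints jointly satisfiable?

Constraints 3, 5, and 7 give r − s ≥ -4, s − q ≥ 4, q − r ≥ 2.
Adding all 3 inequalities: the left sides telescope to 0, and the right sides sum to (-4) + 4 + 2 = 2. So 0 ≥ 2, which is false.

Unsatisfiable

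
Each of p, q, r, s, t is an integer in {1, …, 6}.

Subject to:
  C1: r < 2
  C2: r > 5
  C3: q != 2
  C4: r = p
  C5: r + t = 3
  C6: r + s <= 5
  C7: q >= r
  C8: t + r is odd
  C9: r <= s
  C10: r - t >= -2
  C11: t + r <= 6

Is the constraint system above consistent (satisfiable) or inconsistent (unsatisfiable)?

From constraint 2: r ≥ 6. From constraint 1: r ≤ 1. But 1 < 6, so no value of r works.

Unsatisfiable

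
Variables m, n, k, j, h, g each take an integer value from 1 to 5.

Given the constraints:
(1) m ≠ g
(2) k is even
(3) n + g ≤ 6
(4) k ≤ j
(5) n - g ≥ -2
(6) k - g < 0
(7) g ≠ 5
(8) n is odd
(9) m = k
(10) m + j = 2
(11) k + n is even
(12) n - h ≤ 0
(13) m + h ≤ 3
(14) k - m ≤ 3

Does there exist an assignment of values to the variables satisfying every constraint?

Unsatisfiable

Constraint 2 makes k even and constraint 8 makes n odd, so k + n must be odd. Constraint 11 says k + n is even — contradiction.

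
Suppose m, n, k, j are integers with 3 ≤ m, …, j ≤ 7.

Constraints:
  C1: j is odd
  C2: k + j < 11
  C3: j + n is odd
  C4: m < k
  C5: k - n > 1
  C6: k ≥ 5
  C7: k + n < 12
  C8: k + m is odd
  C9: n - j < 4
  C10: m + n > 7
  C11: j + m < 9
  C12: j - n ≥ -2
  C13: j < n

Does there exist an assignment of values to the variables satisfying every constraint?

Try m = 5, n = 4, k = 6, j = 3.
Check constraint 2: k + j = 9; constraint 5: k - n = 2; constraint 7: k + n = 10. The remaining constraints are straightforward to verify.

Satisfiable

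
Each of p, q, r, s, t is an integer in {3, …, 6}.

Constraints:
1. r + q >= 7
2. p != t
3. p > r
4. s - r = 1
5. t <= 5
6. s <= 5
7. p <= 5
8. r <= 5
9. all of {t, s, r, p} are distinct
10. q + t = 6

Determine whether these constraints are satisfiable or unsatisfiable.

Unsatisfiable

Constraints 5, 6, 7, and 8 confine each of t, s, r, p to the 3 values {3, …, 5} (the domain already gives each ≥ 3).
Constraint 9 requires all 4 of them to be distinct, but only 3 values are available — impossible by the pigeonhole principle.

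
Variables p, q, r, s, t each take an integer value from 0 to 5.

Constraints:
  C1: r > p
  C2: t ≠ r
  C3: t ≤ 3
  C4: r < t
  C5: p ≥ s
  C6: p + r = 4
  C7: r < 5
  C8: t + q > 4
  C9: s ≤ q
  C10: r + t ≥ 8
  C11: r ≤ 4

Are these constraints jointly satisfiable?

From constraint 11: r ≤ 4. From constraint 3: t ≤ 3. Hence r + t ≤ 7. But constraint 10 requires r + t ≥ 8, and 8 > 7. Contradiction.

Unsatisfiable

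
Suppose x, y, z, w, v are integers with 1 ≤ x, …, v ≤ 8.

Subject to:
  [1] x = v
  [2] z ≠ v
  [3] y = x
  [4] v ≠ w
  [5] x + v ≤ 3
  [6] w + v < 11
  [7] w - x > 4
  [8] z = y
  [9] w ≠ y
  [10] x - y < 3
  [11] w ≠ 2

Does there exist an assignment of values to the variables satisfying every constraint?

From constraints 1, 3, and 8, z = y = x = v, so z = v. But constraint 2 says z ≠ v. Contradiction.

Unsatisfiable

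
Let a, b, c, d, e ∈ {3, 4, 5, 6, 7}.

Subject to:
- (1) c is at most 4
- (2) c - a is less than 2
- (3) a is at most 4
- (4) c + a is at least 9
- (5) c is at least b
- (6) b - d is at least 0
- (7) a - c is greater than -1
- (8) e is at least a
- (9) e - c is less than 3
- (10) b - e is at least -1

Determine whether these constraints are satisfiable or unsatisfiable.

Unsatisfiable

From constraint 1: c ≤ 4. From constraint 3: a ≤ 4. Hence c + a ≤ 8. But constraint 4 requires c + a ≥ 9, and 9 > 8. Contradiction.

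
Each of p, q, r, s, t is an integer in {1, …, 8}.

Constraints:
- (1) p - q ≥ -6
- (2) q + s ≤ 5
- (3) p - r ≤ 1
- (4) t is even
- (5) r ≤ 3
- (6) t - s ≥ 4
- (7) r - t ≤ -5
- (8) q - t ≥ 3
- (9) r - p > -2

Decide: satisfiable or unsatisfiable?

Unsatisfiable

Constraints 1, 3, 7, and 8 give r − p ≥ -1, p − q ≥ -6, q − t ≥ 3, t − r ≥ 5.
Adding all 4 inequalities: the left sides telescope to 0, and the right sides sum to (-1) + (-6) + 3 + 5 = 1. So 0 ≥ 1, which is false.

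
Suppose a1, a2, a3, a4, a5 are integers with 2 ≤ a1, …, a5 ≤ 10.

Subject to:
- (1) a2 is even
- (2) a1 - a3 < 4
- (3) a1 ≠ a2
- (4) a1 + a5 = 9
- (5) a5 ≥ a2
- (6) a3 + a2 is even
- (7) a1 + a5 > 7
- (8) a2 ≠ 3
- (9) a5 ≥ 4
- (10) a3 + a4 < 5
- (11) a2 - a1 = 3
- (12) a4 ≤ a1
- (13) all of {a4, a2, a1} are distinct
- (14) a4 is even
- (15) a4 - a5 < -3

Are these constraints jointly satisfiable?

Satisfiable

Try a1 = 3, a2 = 6, a3 = 2, a4 = 2, a5 = 6.
Check constraint 2: a1 - a3 = 1; constraint 4: a1 + a5 = 9. The remaining constraints are straightforward to verify.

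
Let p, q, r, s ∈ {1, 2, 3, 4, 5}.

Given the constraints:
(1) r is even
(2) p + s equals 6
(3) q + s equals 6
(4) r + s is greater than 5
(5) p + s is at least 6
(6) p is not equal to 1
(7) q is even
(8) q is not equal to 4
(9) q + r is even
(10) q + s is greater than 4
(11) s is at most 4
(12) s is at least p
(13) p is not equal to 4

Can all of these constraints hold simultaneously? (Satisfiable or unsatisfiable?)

Satisfiable

The assignment p = 2, q = 2, r = 2, s = 4 works:
  constraint 2 holds since p + s = 6.
  constraint 3 holds since q + s = 6.
The rest check out directly.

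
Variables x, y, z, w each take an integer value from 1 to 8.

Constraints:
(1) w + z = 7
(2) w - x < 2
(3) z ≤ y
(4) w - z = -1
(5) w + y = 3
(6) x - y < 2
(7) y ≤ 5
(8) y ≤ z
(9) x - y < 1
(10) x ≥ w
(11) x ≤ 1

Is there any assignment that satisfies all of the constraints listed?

Unsatisfiable

From constraints 10 and 11: w ≤ x ≤ 1. From constraints 3 and 7: z ≤ y ≤ 5. Hence w + z ≤ 6. But constraint 1 requires w + z = 7, and 7 > 6. Contradiction.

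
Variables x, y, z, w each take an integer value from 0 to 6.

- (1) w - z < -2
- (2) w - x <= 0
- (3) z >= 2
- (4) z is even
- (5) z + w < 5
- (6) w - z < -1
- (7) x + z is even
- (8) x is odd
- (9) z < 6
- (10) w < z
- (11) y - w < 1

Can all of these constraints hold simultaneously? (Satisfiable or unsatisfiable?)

Unsatisfiable

Constraint 8 makes x odd and constraint 4 makes z even, so x + z must be odd. Constraint 7 says x + z is even — contradiction.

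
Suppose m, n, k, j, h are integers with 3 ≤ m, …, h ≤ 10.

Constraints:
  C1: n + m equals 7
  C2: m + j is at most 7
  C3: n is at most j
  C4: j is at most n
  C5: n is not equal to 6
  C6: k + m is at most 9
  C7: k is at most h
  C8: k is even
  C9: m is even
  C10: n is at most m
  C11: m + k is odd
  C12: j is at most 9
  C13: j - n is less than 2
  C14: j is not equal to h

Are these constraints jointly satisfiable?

Constraint 9 makes m even and constraint 8 makes k even, so m + k must be even. Constraint 11 says m + k is odd — contradiction.

Unsatisfiable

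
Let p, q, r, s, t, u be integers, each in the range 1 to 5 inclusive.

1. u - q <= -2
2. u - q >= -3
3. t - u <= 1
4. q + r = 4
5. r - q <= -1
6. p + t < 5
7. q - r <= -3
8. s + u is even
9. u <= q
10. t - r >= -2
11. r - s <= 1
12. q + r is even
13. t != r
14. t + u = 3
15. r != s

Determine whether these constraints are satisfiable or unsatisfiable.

Unsatisfiable

Constraints 1, 3, 7, and 10 give u − t ≥ -1, t − r ≥ -2, r − q ≥ 3, q − u ≥ 2.
Adding all 4 inequalities: the left sides telescope to 0, and the right sides sum to (-1) + (-2) + 3 + 2 = 2. So 0 ≥ 2, which is false.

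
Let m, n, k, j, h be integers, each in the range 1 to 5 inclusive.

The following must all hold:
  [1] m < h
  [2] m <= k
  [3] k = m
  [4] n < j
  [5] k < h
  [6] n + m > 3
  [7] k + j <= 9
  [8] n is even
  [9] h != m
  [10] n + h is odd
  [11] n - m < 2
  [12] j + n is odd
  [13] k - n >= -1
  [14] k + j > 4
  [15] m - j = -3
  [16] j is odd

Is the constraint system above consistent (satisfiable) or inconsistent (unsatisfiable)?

Setting (m, n, k, j, h) = (2, 2, 2, 5, 5) satisfies everything: constraint 6: n + m = 4; constraint 7: k + j = 7; constraint 11: n - m = 0, and the others follow.

Satisfiable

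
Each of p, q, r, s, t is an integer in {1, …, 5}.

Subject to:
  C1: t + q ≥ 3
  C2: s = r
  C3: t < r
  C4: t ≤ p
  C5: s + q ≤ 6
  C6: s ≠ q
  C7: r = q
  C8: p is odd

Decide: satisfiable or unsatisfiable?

From constraints 2 and 7, s = r = q, so s = q. But constraint 6 says s ≠ q. Contradiction.

Unsatisfiable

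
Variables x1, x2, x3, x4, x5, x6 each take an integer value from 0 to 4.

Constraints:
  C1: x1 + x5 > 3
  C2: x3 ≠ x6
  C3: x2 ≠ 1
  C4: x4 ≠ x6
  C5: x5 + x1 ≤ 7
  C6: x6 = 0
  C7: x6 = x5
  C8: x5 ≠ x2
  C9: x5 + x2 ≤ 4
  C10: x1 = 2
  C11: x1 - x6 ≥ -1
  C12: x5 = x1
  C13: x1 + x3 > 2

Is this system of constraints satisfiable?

Unsatisfiable

Constraint 6 fixes x6 = 0 and constraint 10 fixes x1 = 2. Constraints 7 and 12 give x6 = x5 = x1, so x6 = x1. But 0 ≠ 2 — contradiction.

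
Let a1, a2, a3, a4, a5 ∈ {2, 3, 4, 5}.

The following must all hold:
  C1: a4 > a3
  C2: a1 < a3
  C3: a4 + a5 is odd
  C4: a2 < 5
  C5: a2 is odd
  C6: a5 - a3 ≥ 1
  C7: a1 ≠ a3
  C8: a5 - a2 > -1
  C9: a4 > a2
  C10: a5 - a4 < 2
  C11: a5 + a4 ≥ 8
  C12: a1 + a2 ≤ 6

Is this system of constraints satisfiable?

Satisfiable

Try a1 = 2, a2 = 3, a3 = 3, a4 = 5, a5 = 4.
Check constraint 6: a5 - a3 = 1; constraint 8: a5 - a2 = 1; constraint 10: a5 - a4 = -1. The remaining constraints are straightforward to verify.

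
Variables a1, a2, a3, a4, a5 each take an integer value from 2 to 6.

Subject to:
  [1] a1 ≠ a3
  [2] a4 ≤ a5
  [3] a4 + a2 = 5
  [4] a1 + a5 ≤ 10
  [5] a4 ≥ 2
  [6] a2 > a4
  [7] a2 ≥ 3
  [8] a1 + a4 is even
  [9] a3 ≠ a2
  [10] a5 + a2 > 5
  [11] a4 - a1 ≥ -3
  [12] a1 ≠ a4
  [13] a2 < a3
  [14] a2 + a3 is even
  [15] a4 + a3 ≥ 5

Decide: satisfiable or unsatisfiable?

Satisfiable

One satisfying assignment is a1 = 4, a2 = 3, a3 = 5, a4 = 2, a5 = 4.
For the less obvious constraints — constraint 3: a4 + a2 = 5; constraint 4: a1 + a5 = 8; constraint 10: a5 + a2 = 7 — and the others hold by inspection.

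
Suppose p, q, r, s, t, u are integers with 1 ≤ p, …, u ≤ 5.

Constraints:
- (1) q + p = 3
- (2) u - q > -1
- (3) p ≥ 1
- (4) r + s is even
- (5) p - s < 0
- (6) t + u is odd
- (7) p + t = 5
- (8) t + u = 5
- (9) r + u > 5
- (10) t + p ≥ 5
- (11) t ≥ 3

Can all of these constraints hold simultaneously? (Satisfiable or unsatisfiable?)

The assignment p = 2, q = 1, r = 4, s = 4, t = 3, u = 2 works:
  constraint 1 holds since q + p = 3.
  constraint 2 holds since u - q = 1.
The rest check out directly.

Satisfiable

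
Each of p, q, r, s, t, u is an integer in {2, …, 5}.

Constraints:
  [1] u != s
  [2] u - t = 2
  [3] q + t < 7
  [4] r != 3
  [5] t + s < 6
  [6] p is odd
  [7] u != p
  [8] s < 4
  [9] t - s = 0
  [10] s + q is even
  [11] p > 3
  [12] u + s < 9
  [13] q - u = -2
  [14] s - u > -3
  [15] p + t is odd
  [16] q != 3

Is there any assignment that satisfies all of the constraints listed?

The assignment p = 5, q = 2, r = 4, s = 2, t = 2, u = 4 works:
  constraint 2 holds since u - t = 2.
  constraint 3 holds since q + t = 4.
The rest check out directly.

Satisfiable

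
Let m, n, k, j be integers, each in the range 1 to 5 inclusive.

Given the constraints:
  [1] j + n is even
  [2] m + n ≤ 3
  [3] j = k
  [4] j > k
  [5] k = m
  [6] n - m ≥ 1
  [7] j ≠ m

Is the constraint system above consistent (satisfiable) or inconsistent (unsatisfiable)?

From constraints 3 and 5, j = k = m, so j = m. But constraint 7 says j ≠ m. Contradiction.

Unsatisfiable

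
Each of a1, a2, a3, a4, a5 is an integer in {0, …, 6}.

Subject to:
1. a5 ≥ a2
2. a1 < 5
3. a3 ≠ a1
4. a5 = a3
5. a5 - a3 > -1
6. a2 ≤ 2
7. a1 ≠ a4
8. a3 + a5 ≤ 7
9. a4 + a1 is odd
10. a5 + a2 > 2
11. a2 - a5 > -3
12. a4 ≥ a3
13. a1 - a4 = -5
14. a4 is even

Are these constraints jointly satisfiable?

Setting (a1, a2, a3, a4, a5) = (1, 2, 3, 6, 3) satisfies everything: constraint 5: a5 - a3 = 0; constraint 8: a3 + a5 = 6; constraint 10: a5 + a2 = 5, and the others follow.

Satisfiable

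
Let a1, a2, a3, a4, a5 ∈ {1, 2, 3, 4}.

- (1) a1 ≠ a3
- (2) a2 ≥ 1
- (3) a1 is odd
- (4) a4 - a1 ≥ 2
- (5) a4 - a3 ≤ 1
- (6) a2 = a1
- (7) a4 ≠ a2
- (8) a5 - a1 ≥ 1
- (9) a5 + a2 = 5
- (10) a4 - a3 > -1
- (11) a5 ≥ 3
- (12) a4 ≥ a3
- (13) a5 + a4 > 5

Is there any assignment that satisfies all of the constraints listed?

Setting (a1, a2, a3, a4, a5) = (1, 1, 2, 3, 4) satisfies everything: constraint 4: a4 - a1 = 2; constraint 5: a4 - a3 = 1; constraint 8: a5 - a1 = 3, and the others follow.

Satisfiable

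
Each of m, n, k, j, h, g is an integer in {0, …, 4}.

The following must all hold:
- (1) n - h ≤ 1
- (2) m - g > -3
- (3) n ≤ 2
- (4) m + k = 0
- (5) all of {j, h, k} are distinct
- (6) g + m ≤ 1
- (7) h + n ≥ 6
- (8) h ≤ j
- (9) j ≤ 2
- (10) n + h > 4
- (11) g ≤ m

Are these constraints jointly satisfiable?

From constraints 8 and 9: h ≤ j ≤ 2. From constraint 3: n ≤ 2. Hence h + n ≤ 4. But constraint 7 requires h + n ≥ 6, and 6 > 4. Contradiction.

Unsatisfiable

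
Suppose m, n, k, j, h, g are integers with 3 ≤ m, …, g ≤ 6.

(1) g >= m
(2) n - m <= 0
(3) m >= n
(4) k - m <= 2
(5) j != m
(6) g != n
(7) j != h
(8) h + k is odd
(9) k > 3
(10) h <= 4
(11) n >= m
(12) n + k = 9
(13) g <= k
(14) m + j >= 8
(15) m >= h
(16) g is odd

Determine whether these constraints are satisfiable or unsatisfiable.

Satisfiable

The assignment m = 4, n = 4, k = 5, j = 6, h = 4, g = 5 works:
  constraint 2 holds since n - m = 0.
  constraint 4 holds since k - m = 1.
  constraint 12 holds since n + k = 9.
The rest check out directly.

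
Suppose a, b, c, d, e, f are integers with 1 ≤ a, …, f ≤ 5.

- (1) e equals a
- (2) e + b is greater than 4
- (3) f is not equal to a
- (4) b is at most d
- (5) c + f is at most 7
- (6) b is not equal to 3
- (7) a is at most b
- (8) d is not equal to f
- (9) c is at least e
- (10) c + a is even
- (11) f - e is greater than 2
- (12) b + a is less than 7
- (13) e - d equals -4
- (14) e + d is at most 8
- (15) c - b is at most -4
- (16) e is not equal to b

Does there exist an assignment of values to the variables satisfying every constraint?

Satisfiable

Setting (a, b, c, d, e, f) = (1, 5, 1, 5, 1, 4) satisfies everything: constraint 2: e + b = 6; constraint 5: c + f = 5; constraint 11: f - e = 3, and the others follow.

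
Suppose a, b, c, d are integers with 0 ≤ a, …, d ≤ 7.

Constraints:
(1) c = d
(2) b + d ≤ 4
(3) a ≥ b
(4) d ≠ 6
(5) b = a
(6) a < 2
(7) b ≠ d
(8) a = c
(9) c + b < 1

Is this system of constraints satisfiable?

Unsatisfiable

From constraints 1, 5, and 8, b = a = c = d, so b = d. But constraint 7 says b ≠ d. Contradiction.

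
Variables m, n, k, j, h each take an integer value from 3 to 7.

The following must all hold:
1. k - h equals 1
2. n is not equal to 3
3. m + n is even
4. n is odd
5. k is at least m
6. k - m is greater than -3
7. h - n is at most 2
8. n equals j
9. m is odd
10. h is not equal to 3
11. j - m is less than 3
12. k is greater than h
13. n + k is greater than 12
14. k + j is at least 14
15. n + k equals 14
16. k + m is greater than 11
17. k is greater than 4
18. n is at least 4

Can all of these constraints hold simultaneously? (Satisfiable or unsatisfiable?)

Try m = 7, n = 7, k = 7, j = 7, h = 6.
Check constraint 1: k - h = 1; constraint 6: k - m = 0; constraint 7: h - n = -1. The remaining constraints are straightforward to verify.

Satisfiable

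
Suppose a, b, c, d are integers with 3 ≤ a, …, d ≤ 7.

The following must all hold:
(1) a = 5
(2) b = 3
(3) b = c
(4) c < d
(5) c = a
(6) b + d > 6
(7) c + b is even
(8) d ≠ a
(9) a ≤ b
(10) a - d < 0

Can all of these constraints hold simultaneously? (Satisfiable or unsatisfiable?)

Constraint 2 fixes b = 3 and constraint 1 fixes a = 5. Constraints 3 and 5 give b = c = a, so b = a. But 3 ≠ 5 — contradiction.

Unsatisfiable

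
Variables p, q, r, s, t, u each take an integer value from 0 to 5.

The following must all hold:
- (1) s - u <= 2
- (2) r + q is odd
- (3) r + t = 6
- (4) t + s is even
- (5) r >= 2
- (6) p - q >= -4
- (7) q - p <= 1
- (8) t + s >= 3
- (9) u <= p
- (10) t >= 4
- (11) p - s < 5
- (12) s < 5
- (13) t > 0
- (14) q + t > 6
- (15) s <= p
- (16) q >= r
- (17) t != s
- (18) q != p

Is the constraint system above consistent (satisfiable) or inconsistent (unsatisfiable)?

Satisfiable

Try p = 4, q = 5, r = 2, s = 0, t = 4, u = 0.
Check constraint 1: s - u = 0; constraint 3: r + t = 6; constraint 6: p - q = -1. The remaining constraints are straightforward to verify.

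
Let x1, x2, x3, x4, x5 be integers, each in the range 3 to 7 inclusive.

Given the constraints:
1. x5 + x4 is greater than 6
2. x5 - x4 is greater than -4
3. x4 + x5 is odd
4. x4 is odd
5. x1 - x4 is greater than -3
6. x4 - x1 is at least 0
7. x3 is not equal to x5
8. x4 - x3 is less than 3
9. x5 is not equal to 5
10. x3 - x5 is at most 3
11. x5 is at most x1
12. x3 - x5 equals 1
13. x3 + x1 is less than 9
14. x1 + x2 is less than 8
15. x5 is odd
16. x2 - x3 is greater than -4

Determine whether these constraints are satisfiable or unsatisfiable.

Unsatisfiable

Constraint 4 makes x4 odd and constraint 15 makes x5 odd, so x4 + x5 must be even. Constraint 3 says x4 + x5 is odd — contradiction.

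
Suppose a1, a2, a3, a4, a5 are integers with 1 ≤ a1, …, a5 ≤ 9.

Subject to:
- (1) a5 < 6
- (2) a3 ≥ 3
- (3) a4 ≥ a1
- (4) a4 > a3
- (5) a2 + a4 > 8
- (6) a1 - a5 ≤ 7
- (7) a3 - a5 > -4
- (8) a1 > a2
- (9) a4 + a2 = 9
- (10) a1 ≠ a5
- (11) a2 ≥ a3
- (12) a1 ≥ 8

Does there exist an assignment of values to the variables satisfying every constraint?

From constraints 3 and 12: a4 ≥ a1 ≥ 8. From constraints 2 and 11: a2 ≥ a3 ≥ 3. Hence a4 + a2 ≥ 11. But constraint 9 requires a4 + a2 = 9, and 9 < 11. Contradiction.

Unsatisfiable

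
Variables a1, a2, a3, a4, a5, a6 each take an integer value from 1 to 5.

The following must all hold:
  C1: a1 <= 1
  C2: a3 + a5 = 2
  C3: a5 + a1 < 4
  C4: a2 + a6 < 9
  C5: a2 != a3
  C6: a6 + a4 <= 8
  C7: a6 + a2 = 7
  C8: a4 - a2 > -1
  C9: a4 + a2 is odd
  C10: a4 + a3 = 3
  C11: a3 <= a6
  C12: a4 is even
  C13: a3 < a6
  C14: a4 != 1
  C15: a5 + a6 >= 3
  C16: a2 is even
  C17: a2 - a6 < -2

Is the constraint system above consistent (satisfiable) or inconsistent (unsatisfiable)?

Unsatisfiable

Constraint 12 makes a4 even and constraint 16 makes a2 even, so a4 + a2 must be even. Constraint 9 says a4 + a2 is odd — contradiction.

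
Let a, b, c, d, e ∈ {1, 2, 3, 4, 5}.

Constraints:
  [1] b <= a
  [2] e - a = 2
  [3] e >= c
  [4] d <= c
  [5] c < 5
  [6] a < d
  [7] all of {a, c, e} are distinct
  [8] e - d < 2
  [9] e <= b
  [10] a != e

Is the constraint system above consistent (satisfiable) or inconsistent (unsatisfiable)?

Constraints 1, 3, 4, 6, and 9 give c ≤ e, e ≤ b, b ≤ a, a < d, d ≤ c. Chaining: c ≤ e ≤ b ≤ a < d ≤ c, which forces c < c — impossible.

Unsatisfiable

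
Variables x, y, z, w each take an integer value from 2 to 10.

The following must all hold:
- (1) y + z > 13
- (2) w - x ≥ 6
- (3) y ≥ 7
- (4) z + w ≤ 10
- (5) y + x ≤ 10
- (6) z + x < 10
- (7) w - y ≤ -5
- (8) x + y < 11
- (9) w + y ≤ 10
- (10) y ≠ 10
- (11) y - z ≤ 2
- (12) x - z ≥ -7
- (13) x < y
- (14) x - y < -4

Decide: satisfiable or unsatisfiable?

Constraints 2, 7, 11, and 12 give w − x ≥ 6, x − z ≥ -7, z − y ≥ -2, y − w ≥ 5.
Adding all 4 inequalities: the left sides telescope to 0, and the right sides sum to 6 + (-7) + (-2) + 5 = 2. So 0 ≥ 2, which is false.

Unsatisfiable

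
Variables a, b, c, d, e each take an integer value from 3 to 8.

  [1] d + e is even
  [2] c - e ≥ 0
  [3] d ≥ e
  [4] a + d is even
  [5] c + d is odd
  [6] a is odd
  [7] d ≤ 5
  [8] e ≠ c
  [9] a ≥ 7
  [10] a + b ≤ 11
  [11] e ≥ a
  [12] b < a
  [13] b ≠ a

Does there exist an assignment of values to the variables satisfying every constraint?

From constraints 9 and 11: e ≥ a and a ≥ 7, so e ≥ 7. From constraints 3 and 7: e ≤ d and d ≤ 5, so e ≤ 5. But 5 < 7, so no value of e works.

Unsatisfiable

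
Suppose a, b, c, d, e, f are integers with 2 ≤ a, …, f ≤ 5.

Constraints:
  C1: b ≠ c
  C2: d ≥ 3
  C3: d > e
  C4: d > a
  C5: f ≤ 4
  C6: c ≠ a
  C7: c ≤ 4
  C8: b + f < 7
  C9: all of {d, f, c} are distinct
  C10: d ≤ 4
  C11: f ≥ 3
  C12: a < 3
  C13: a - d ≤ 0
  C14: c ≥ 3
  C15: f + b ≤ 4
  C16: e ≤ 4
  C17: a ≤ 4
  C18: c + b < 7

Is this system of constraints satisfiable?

Unsatisfiable

Constraints 2, 5, 7, 10, 11, and 14 confine each of d, f, c to the 2 values {3, 4}.
Constraint 9 requires all 3 of them to be distinct, but only 2 values are available — impossible by the pigeonhole principle.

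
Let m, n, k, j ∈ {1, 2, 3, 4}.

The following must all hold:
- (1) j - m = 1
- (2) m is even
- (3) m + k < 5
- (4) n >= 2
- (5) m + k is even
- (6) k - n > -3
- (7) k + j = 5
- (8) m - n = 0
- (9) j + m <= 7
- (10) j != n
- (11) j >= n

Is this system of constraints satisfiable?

Satisfiable

The assignment m = 2, n = 2, k = 2, j = 3 works:
  constraint 1 holds since j - m = 1.
  constraint 3 holds since m + k = 4.
  constraint 6 holds since k - n = 0.
The rest check out directly.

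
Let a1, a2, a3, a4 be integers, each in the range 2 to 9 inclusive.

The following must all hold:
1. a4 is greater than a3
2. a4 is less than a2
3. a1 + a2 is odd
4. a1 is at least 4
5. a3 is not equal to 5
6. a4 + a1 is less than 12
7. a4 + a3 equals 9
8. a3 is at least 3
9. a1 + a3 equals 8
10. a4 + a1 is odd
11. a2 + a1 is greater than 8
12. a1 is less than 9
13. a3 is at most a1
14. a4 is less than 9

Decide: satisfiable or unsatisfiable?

Satisfiable

The assignment a1 = 4, a2 = 7, a3 = 4, a4 = 5 works:
  constraint 6 holds since a4 + a1 = 9.
  constraint 7 holds since a4 + a3 = 9.
  constraint 9 holds since a1 + a3 = 8.
The rest check out directly.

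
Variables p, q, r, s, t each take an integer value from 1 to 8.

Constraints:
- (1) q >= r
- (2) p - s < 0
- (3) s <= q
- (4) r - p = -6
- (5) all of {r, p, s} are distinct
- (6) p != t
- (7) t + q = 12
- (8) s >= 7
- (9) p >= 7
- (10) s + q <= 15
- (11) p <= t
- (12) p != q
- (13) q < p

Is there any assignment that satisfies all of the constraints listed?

Unsatisfiable

From constraints 9 and 11: t ≥ p ≥ 7. From constraints 3 and 8: q ≥ s ≥ 7. Hence t + q ≥ 14. But constraint 7 requires t + q = 12, and 12 < 14. Contradiction.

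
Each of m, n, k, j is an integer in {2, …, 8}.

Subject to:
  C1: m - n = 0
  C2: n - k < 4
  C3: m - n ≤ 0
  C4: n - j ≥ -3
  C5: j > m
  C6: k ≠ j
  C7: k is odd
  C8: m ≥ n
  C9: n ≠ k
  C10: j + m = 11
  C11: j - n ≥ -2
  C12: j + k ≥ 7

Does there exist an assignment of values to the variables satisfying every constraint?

Setting (m, n, k, j) = (5, 5, 3, 6) satisfies everything: constraint 1: m - n = 0; constraint 2: n - k = 2; constraint 3: m - n = 0, and the others follow.

Satisfiable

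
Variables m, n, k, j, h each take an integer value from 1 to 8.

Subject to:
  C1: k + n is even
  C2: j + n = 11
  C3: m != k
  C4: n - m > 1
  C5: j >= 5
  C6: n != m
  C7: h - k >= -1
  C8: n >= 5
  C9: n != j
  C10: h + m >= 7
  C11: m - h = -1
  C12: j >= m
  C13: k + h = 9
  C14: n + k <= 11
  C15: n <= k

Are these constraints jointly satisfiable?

Setting (m, n, k, j, h) = (3, 5, 5, 6, 4) satisfies everything: constraint 2: j + n = 11; constraint 4: n - m = 2, and the others follow.

Satisfiable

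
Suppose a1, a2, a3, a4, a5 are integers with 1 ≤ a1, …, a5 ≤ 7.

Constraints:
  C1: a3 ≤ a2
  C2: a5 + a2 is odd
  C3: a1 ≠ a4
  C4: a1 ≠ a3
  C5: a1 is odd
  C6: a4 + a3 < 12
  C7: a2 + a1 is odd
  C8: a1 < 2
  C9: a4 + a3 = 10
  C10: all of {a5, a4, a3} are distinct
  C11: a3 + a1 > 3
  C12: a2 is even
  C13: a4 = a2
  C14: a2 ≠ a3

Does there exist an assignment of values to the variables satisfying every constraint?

Setting (a1, a2, a3, a4, a5) = (1, 6, 4, 6, 5) satisfies everything: constraint 6: a4 + a3 = 10; constraint 9: a4 + a3 = 10; constraint 11: a3 + a1 = 5, and the others follow.

Satisfiable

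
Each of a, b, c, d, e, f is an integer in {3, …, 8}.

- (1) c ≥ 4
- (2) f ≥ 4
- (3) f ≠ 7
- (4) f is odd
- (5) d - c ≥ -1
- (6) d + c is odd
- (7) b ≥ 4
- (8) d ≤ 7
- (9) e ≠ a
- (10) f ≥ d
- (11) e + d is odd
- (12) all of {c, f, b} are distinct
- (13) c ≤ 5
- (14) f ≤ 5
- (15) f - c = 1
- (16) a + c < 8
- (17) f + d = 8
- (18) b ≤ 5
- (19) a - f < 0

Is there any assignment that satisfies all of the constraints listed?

Constraints 1, 2, 7, 13, 14, and 18 confine each of c, f, b to the 2 values {4, 5}.
Constraint 12 requires all 3 of them to be distinct, but only 2 values are available — impossible by the pigeonhole principle.

Unsatisfiable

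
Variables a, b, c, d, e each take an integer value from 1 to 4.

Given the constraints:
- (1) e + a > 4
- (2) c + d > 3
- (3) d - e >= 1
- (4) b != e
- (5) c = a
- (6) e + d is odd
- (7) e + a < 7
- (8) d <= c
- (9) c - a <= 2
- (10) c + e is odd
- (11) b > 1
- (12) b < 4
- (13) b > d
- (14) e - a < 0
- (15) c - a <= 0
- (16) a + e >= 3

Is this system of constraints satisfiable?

Satisfiable

Setting (a, b, c, d, e) = (4, 3, 4, 2, 1) satisfies everything: constraint 1: e + a = 5; constraint 2: c + d = 6; constraint 3: d - e = 1, and the others follow.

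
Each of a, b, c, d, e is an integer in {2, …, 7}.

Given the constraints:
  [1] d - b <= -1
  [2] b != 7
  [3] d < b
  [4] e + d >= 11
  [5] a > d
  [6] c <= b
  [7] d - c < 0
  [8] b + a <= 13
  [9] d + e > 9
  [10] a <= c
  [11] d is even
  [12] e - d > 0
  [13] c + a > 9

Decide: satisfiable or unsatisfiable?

Satisfiable

Take a = 6, b = 6, c = 6, d = 4, e = 7. Then constraint 1: d - b = -2; constraint 4: e + d = 11, and every other listed constraint is also met.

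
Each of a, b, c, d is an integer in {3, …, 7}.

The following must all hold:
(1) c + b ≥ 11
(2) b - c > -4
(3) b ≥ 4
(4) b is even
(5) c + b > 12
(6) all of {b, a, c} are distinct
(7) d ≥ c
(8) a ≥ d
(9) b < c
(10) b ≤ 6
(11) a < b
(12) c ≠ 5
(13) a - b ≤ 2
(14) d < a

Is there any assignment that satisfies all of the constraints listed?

Unsatisfiable

Constraints 7, 9, 11, and 14 give d < a, a < b, b < c, c ≤ d. Chaining: d < a < b < c ≤ d, which forces d < d — impossible.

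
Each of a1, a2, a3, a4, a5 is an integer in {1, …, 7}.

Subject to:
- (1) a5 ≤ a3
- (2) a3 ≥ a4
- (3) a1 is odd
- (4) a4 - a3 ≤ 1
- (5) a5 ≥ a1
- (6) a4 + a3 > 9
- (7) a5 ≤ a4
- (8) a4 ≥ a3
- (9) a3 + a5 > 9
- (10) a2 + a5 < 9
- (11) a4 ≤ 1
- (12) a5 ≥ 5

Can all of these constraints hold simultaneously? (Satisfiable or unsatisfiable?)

From constraints 1 and 12: a3 ≥ a5 and a5 ≥ 5, so a3 ≥ 5. From constraints 8 and 11: a3 ≤ a4 and a4 ≤ 1, so a3 ≤ 1. But 1 < 5, so no value of a3 works.

Unsatisfiable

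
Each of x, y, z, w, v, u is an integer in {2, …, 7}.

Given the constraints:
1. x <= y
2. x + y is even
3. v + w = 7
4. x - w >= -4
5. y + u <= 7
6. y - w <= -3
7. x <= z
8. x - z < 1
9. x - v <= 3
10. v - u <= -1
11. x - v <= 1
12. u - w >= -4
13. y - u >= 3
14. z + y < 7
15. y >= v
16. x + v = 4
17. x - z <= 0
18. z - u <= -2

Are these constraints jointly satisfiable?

Unsatisfiable

Constraints 4, 6, 10, 11, and 13 give y − u ≥ 3, u − v ≥ 1, v − x ≥ -1, x − w ≥ -4, w − y ≥ 3.
Adding all 5 inequalities: the left sides telescope to 0, and the right sides sum to 3 + 1 + (-1) + (-4) + 3 = 2. So 0 ≥ 2, which is false.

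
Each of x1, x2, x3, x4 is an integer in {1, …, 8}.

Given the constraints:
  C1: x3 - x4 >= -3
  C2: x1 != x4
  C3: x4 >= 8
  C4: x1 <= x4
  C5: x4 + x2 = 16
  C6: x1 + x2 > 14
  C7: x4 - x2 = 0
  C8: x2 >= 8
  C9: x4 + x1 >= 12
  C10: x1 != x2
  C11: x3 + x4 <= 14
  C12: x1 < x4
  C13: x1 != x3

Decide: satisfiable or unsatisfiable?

Satisfiable

The assignment x1 = 7, x2 = 8, x3 = 5, x4 = 8 works:
  constraint 1 holds since x3 - x4 = -3.
  constraint 5 holds since x4 + x2 = 16.
  constraint 6 holds since x1 + x2 = 15.
The rest check out directly.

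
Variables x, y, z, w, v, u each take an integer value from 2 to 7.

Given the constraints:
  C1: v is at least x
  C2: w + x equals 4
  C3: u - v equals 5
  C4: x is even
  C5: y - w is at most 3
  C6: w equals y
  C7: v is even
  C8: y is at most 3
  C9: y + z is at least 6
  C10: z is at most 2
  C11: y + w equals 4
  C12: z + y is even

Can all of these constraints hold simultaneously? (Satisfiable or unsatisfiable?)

From constraint 8: y ≤ 3. From constraint 10: z ≤ 2. Hence y + z ≤ 5. But constraint 9 requires y + z ≥ 6, and 6 > 5. Contradiction.

Unsatisfiable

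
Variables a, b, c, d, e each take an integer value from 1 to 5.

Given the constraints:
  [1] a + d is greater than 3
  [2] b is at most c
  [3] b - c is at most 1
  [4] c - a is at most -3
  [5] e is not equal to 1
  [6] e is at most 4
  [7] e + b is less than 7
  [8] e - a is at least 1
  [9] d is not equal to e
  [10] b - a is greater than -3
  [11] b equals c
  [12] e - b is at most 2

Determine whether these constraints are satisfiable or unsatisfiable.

Unsatisfiable

Constraints 3, 4, 8, and 12 give c − b ≥ -1, b − e ≥ -2, e − a ≥ 1, a − c ≥ 3.
Adding all 4 inequalities: the left sides telescope to 0, and the right sides sum to (-1) + (-2) + 1 + 3 = 1. So 0 ≥ 1, which is false.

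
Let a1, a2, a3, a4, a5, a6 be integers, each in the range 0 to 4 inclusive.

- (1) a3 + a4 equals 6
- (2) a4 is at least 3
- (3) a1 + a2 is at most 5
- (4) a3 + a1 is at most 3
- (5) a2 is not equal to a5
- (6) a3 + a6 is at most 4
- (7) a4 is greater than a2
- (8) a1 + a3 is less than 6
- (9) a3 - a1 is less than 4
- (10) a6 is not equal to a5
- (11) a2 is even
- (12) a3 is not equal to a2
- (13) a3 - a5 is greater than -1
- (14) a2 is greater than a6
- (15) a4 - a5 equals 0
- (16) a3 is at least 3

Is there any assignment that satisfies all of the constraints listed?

The assignment a1 = 0, a2 = 2, a3 = 3, a4 = 3, a5 = 3, a6 = 0 works:
  constraint 1 holds since a3 + a4 = 6.
  constraint 3 holds since a1 + a2 = 2.
  constraint 4 holds since a3 + a1 = 3.
The rest check out directly.

Satisfiable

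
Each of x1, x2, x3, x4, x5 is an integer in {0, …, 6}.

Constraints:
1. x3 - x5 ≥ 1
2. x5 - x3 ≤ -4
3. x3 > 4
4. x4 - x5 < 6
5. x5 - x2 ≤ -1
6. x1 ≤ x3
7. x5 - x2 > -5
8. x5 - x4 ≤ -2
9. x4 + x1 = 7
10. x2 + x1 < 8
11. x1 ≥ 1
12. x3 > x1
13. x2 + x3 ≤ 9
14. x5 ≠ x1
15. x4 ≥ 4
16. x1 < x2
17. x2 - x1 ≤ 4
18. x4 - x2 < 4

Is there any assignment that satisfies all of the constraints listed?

Satisfiable

The assignment x1 = 2, x2 = 3, x3 = 5, x4 = 5, x5 = 1 works:
  constraint 1 holds since x3 - x5 = 4.
  constraint 2 holds since x5 - x3 = -4.
  constraint 4 holds since x4 - x5 = 4.
The rest check out directly.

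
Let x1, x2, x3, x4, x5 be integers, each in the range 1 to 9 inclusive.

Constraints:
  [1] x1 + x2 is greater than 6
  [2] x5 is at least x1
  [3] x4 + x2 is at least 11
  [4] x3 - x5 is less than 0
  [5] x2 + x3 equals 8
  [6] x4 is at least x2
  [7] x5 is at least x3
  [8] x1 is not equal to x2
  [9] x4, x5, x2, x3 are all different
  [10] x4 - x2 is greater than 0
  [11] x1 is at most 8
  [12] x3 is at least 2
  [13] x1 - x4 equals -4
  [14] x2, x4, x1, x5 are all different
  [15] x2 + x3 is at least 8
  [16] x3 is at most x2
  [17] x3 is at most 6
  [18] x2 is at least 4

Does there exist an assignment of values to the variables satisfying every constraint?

Satisfiable

One satisfying assignment is x1 = 3, x2 = 5, x3 = 3, x4 = 7, x5 = 6.
For the less obvious constraints — constraint 1: x1 + x2 = 8; constraint 3: x4 + x2 = 12; constraint 4: x3 - x5 = -3 — and the others hold by inspection.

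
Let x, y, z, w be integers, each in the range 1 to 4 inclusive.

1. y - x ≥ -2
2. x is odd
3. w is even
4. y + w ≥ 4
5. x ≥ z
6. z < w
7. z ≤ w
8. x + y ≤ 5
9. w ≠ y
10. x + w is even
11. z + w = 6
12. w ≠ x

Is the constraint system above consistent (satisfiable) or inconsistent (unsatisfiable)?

Constraint 2 makes x odd and constraint 3 makes w even, so x + w must be odd. Constraint 10 says x + w is even — contradiction.

Unsatisfiable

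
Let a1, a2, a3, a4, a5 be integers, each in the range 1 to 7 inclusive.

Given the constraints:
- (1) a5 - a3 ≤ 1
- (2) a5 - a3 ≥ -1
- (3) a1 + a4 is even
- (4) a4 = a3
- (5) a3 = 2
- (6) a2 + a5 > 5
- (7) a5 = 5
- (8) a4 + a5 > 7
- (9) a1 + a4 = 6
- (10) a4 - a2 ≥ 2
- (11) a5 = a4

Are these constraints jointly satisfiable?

Unsatisfiable

Constraint 7 fixes a5 = 5 and constraint 5 fixes a3 = 2. Constraints 4 and 11 give a5 = a4 = a3, so a5 = a3. But 5 ≠ 2 — contradiction.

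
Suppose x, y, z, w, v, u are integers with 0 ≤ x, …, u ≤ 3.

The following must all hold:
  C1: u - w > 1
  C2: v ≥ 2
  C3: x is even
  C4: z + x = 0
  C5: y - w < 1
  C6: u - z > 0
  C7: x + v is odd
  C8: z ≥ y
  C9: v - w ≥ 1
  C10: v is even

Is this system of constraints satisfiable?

Constraint 3 makes x even and constraint 10 makes v even, so x + v must be even. Constraint 7 says x + v is odd — contradiction.

Unsatisfiable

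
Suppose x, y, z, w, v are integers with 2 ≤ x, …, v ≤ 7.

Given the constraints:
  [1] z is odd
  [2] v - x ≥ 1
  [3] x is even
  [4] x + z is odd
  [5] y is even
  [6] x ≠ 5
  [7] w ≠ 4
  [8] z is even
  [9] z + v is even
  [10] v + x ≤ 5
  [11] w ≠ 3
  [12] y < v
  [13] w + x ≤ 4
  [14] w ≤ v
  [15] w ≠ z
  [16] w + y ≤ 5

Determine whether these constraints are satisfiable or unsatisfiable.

Unsatisfiable

Constraint 3 makes x even and constraint 8 makes z even, so x + z must be even. Constraint 4 says x + z is odd — contradiction.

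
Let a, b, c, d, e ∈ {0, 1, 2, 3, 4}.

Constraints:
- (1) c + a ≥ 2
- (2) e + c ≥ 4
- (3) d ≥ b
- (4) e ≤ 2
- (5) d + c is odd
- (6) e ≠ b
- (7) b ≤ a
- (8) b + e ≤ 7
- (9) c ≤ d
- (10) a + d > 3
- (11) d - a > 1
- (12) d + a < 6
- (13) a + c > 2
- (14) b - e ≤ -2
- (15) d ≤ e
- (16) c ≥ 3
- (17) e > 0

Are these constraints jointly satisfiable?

Unsatisfiable

From constraints 9 and 16: d ≥ c and c ≥ 3, so d ≥ 3. From constraints 4 and 15: d ≤ e and e ≤ 2, so d ≤ 2. But 2 < 3, so no value of d works.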